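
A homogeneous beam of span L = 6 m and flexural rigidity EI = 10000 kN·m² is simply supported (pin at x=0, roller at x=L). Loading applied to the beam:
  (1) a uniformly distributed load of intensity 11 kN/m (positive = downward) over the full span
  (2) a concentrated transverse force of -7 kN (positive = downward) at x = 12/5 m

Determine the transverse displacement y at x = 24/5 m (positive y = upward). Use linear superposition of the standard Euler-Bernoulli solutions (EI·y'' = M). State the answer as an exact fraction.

Load 1 — uniform load w=11 kN/m over full span:
  y_1 = -wx(L³-2Lx²+x³)/(24EI) = -11·(24/5)·(6³-2·6·(24/5)²+(24/5)³)/(24·10000) = -8613/781250 m
Load 2 — point force P=-7 kN at a=12/5 m (b=L-a=18/5):
  y_2 = -Pa(L-x)(2Lx-a²-x²)/(6LEI)  [x>a] = -(-7)·(12/5)·(6-(24/5))·(2·6·(24/5)-(12/5)²-(24/5)²)/(6·6·10000) = 126/78125 m
Superposition: y = Σ y_i = -7353/781250 m ≈ -0.009412 m

y(24/5) = -7353/781250 m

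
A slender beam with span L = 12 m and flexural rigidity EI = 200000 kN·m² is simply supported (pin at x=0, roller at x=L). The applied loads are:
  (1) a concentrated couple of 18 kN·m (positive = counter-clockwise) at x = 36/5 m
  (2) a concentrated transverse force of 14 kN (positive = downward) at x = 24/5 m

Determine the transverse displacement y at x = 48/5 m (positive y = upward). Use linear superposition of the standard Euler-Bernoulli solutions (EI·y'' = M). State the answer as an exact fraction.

Load 1 — applied couple M₀=18 kN·m at a=36/5 m (b=L-a=24/5):
  y_1 = (M₀x³/(6L)-M₀(x-a)²/2+C₁x)/EI  [x>a] with C₁=M₀(3b²-L²)/(6L)=-468/25 = (18·(48/5)³/(6·12)-18·((48/5)-(36/5))²/2+(-468/25)·(48/5))/200000 = -81/1562500 m
Load 2 — point force P=14 kN at a=24/5 m (b=L-a=36/5):
  y_2 = -Pa(L-x)(2Lx-a²-x²)/(6LEI)  [x>a] = -14·(24/5)·(12-(48/5))·(2·12·(48/5)-(24/5)²-(48/5)²)/(6·12·200000) = -504/390625 m
Superposition: y = Σ y_i = -2097/1562500 m ≈ -0.001342 m

y(48/5) = -2097/1562500 m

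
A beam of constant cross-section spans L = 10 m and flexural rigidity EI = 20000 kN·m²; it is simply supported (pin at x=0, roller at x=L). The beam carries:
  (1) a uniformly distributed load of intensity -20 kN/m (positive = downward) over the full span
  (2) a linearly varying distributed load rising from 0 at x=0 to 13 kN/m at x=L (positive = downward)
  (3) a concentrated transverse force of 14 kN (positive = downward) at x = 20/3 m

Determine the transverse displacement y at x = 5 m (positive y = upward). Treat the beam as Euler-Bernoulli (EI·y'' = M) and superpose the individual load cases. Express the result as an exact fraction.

Load 1 — uniform load w=-20 kN/m over full span:
  y_1 = -wx(L³-2Lx²+x³)/(24EI) = -(-20)·5·(10³-2·10·5²+5³)/(24·20000) = 25/192 m
Load 2 — triangular load w₀=13 kN/m (0→w₀ over full span):
  y_2 = -w₀x(7L⁴-10L²x²+3x⁴)/(360LEI) = -13·5·(7·10⁴-10·10²·5²+3·5⁴)/(360·10·20000) = -65/1536 m
Load 3 — point force P=14 kN at a=20/3 m (b=L-a=10/3):
  y_3 = -Pbx(L²-b²-x²)/(6LEI)  [x≤a] = -14·(10/3)·5·(10²-(10/3)²-5²)/(6·10·20000) = -161/12960 m
Superposition: y = Σ y_i = 15649/207360 m ≈ 0.075468 m

y(5) = 15649/207360 m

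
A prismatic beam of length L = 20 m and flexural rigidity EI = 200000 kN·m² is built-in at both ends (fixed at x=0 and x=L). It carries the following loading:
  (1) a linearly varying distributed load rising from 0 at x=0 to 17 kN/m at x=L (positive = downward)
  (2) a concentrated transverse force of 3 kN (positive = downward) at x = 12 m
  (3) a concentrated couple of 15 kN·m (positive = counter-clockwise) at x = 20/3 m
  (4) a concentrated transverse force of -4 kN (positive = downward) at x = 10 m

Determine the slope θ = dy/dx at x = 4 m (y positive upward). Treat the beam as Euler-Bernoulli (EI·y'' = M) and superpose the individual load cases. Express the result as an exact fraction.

θ(4) = -2873/1171875 rad

Load 1 — triangular load w₀=17 kN/m (0→w₀ over full span):
  θ_1 = -w₀(2x(L-x)(L-2x)(x+2L)+x²(L-x)²)/(120LEI) = -17·(2·4·(20-4)·(20-2·4)·(4+2·20)+4²·(20-4)²)/(120·20·200000) = -119/46875 rad
Load 2 — point force P=3 kN at a=12 m (b=L-a=8):
  θ_2 = -Pb²x(2aL-(3a+b)x)/(2L³EI)  [x≤a] = -3·8²·4·(2·12·20-(3·12+8)·4)/(2·20³·200000) = -57/781250 rad
Load 3 — applied couple M₀=15 kN·m at a=20/3 m (b=L-a=40/3):
  θ_3 = (R_Ax²/2 - M_Ax)/EI  [x≤a] with R_A=1, M_A=0 = (1·4²/2 - 0·4)/200000 = 1/25000 rad
Load 4 — point force P=-4 kN at a=10 m (b=L-a=10):
  θ_4 = -Pb²x(2aL-(3a+b)x)/(2L³EI)  [x≤a] = -(-4)·10²·4·(2·10·20-(3·10+10)·4)/(2·20³·200000) = 3/25000 rad
Superposition: θ = Σ θ_i = -2873/1171875 rad ≈ -0.002452 rad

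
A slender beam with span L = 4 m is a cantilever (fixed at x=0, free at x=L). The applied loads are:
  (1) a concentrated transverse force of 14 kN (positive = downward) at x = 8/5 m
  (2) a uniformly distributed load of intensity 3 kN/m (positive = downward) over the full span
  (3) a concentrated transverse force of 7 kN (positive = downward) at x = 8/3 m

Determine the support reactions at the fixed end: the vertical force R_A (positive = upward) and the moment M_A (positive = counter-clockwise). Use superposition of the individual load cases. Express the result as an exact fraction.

R_A = 33 kN, M_A = 976/15 kN·m

Load 1 — point force P=14 kN at a=8/5 m (b=L-a=12/5):
  R_A = P = 14 kN
  M_A = Pa = 14·(8/5) = 112/5 kN·m
Load 2 — uniform load w=3 kN/m over full span:
  R_A = wL = 3·4 = 12 kN
  M_A = wL²/2 = 3·4²/2 = 24 kN·m
Load 3 — point force P=7 kN at a=8/3 m (b=L-a=4/3):
  R_A = P = 7 kN
  M_A = Pa = 7·(8/3) = 56/3 kN·m
Superposition: R_A = 33 kN, M_A = 976/15 kN·m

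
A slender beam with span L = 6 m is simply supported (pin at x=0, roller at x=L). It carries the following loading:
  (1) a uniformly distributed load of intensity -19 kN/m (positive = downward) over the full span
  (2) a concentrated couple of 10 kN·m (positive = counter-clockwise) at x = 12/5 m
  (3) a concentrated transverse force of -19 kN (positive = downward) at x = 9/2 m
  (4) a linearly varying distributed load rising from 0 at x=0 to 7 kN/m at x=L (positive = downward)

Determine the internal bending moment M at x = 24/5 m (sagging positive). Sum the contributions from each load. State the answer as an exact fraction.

M(24/5) = -15431/250 kN·m

Load 1 — uniform load w=-19 kN/m over full span:
  M_1 = wx(L-x)/2 = (-19)·(24/5)·(6-(24/5))/2 = -1368/25 kN·m
Load 2 — applied couple M₀=10 kN·m at a=12/5 m (b=L-a=18/5):
  M_2 = M₀x/L - M₀  [x>a] = 10·(24/5)/6 - 10 = -2 kN·m
Load 3 — point force P=-19 kN at a=9/2 m (b=L-a=3/2):
  M_3 = Pa(L-x)/L  [x>a] = (-19)·(9/2)·(6-(24/5))/6 = -171/10 kN·m
Load 4 — triangular load w₀=7 kN/m (0→w₀ over full span):
  M_4 = w₀Lx/6 - w₀x³/(6L) = 7·6·(24/5)/6 - 7·(24/5)³/(6·6) = 1512/125 kN·m
Superposition: M = Σ M_i = -15431/250 kN·m ≈ -61.724000 kN·m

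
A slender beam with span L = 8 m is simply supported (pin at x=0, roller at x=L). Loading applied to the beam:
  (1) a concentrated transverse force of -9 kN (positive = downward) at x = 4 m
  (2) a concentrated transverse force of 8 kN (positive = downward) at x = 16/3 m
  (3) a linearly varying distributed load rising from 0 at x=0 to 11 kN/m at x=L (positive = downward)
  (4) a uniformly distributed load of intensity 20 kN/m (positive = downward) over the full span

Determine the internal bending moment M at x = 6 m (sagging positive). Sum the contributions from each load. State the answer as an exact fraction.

Load 1 — point force P=-9 kN at a=4 m (b=L-a=4):
  M_1 = Pa(L-x)/L  [x>a] = (-9)·4·(8-6)/8 = -9 kN·m
Load 2 — point force P=8 kN at a=16/3 m (b=L-a=8/3):
  M_2 = Pa(L-x)/L  [x>a] = 8·(16/3)·(8-6)/8 = 32/3 kN·m
Load 3 — triangular load w₀=11 kN/m (0→w₀ over full span):
  M_3 = w₀Lx/6 - w₀x³/(6L) = 11·8·6/6 - 11·6³/(6·8) = 77/2 kN·m
Load 4 — uniform load w=20 kN/m over full span:
  M_4 = wx(L-x)/2 = 20·6·(8-6)/2 = 120 kN·m
Superposition: M = Σ M_i = 961/6 kN·m ≈ 160.166667 kN·m

M(6) = 961/6 kN·m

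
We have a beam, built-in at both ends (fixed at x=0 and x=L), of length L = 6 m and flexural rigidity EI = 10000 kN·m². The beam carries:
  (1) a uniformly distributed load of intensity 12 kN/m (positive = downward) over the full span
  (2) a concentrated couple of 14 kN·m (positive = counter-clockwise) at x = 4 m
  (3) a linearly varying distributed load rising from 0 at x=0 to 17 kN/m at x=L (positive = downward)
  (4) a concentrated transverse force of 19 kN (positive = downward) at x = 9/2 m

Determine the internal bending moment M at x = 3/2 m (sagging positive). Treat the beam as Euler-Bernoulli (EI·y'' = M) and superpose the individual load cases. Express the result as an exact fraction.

Load 1 — uniform load w=12 kN/m over full span:
  M_1 = wLx/2 - wL²/12 - wx²/2 = 12·6·(3/2)/2 - 12·6²/12 - 12·(3/2)²/2 = 9/2 kN·m
Load 2 — applied couple M₀=14 kN·m at a=4 m (b=L-a=2):
  M_2 = R_Ax - M_A  [x≤a] with R_A=28/9, M_A=14/3 = (28/9)·(3/2) - (14/3) = 0 kN·m
Load 3 — triangular load w₀=17 kN/m (0→w₀ over full span):
  M_3 = 3w₀Lx/20 - w₀L²/30 - w₀x³/(6L) = 3·17·6·(3/2)/20 - 17·6²/30 - 17·(3/2)³/(6·6) = 153/160 kN·m
Load 4 — point force P=19 kN at a=9/2 m (b=L-a=3/2):
  M_4 = Pb²(3a+b)x/L³ - Pab²/L²  [x≤a] = 19·(3/2)²·(3·(9/2)+(3/2))·(3/2)/6³ - 19·(9/2)·(3/2)²/6² = -57/64 kN·m
Superposition: M = Σ M_i = 1461/320 kN·m ≈ 4.565625 kN·m

M(3/2) = 1461/320 kN·m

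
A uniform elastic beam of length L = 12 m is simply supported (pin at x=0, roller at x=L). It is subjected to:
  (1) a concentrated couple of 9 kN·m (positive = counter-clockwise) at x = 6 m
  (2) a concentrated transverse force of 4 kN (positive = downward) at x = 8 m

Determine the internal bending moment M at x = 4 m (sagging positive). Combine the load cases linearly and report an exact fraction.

M(4) = 25/3 kN·m

Load 1 — applied couple M₀=9 kN·m at a=6 m (b=L-a=6):
  M_1 = M₀x/L  [x≤a] = 9·4/12 = 3 kN·m
Load 2 — point force P=4 kN at a=8 m (b=L-a=4):
  M_2 = Pbx/L  [x≤a] = 4·4·4/12 = 16/3 kN·m
Superposition: M = Σ M_i = 25/3 kN·m ≈ 8.333333 kN·m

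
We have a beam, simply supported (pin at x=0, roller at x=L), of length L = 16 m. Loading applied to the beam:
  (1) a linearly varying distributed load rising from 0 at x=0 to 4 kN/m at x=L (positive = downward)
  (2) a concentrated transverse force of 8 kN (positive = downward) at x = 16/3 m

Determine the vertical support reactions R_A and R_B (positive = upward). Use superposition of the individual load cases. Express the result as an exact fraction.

R_A = 16 kN, R_B = 24 kN

Load 1 — triangular load w₀=4 kN/m (0→w₀ over full span):
  R_A = w₀L/6 = 4·16/6 = 32/3 kN
  R_B = w₀L/3 = 4·16/3 = 64/3 kN
Load 2 — point force P=8 kN at a=16/3 m (b=L-a=32/3):
  R_A = Pb/L = 8·(32/3)/16 = 16/3 kN
  R_B = Pa/L = 8·(16/3)/16 = 8/3 kN
Superposition: R_A = 16 kN, R_B = 24 kN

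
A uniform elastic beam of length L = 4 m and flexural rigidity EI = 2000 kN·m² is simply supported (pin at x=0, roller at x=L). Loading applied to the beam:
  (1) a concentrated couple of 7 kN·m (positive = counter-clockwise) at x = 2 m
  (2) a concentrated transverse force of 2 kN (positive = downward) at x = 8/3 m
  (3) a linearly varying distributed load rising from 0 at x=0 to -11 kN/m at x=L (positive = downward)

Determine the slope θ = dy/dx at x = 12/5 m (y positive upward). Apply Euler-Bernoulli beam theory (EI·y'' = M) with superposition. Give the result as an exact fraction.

Load 1 — applied couple M₀=7 kN·m at a=2 m (b=L-a=2):
  θ_1 = (M₀x²/(2L)-M₀(x-a)+C₁)/EI  [x>a] with C₁=M₀(3b²-L²)/(6L)=-7/6 = (7·(12/5)²/(2·4)-7·((12/5)-2)+(-7/6))/2000 = 161/300000 rad
Load 2 — point force P=2 kN at a=8/3 m (b=L-a=4/3):
  θ_2 = -Pb(L²-b²-3x²)/(6LEI)  [x≤a] = -2·(4/3)·(4²-(4/3)²-3·(12/5)²)/(6·4·2000) = 43/253125 rad
Load 3 — triangular load w₀=-11 kN/m (0→w₀ over full span):
  θ_3 = -w₀(7L⁴-30L²x²+15x⁴)/(360LEI) = -(-11)·(7·4⁴-30·4²·(12/5)²+15·(12/5)⁴)/(360·4·2000) = -1276/703125 rad
Superposition: θ = Σ θ_i = -224413/202500000 rad ≈ -0.001108 rad

θ(12/5) = -224413/202500000 rad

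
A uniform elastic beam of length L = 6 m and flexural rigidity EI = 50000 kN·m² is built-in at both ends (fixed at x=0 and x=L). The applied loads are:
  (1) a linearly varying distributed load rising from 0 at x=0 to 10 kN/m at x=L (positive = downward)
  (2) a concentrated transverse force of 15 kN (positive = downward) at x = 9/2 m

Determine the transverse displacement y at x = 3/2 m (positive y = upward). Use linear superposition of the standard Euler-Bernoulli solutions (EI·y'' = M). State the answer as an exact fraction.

y(3/2) = -6129/25600000 m

Load 1 — triangular load w₀=10 kN/m (0→w₀ over full span):
  y_1 = -w₀x²(L-x)²(x+2L)/(120LEI) = -10·(3/2)²·(6-(3/2))²·((3/2)+2·6)/(120·6·50000) = -2187/12800000 m
Load 2 — point force P=15 kN at a=9/2 m (b=L-a=3/2):
  y_2 = -Pb²x²(3aL-(3a+b)x)/(6L³EI)  [x≤a] = -15·(3/2)²·(3/2)²·(3·(9/2)·6-(3·(9/2)+(3/2))·(3/2))/(6·6³·50000) = -351/5120000 m
Superposition: y = Σ y_i = -6129/25600000 m ≈ -0.000239 m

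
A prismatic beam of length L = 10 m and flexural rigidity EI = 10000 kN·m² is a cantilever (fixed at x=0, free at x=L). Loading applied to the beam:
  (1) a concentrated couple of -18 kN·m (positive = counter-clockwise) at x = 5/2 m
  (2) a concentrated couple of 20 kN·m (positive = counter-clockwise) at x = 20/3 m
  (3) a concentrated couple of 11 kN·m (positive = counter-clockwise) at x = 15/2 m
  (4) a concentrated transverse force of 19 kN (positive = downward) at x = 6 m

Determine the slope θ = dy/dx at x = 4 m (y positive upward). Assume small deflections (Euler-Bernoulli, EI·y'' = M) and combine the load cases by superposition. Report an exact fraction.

θ(4) = -9/400 rad

Load 1 — applied couple M₀=-18 kN·m at a=5/2 m (b=L-a=15/2):
  θ_1 = M₀a/EI  [x>a] = (-18)·(5/2)/10000 = -9/2000 rad
Load 2 — applied couple M₀=20 kN·m at a=20/3 m (b=L-a=10/3):
  θ_2 = M₀x/EI  [x≤a] = 20·4/10000 = 1/125 rad
Load 3 — applied couple M₀=11 kN·m at a=15/2 m (b=L-a=5/2):
  θ_3 = M₀x/EI  [x≤a] = 11·4/10000 = 11/2500 rad
Load 4 — point force P=19 kN at a=6 m (b=L-a=4):
  θ_4 = -Px(2a-x)/(2EI)  [x≤a] = -19·4·(2·6-4)/(2·10000) = -19/625 rad
Superposition: θ = Σ θ_i = -9/400 rad ≈ -0.022500 rad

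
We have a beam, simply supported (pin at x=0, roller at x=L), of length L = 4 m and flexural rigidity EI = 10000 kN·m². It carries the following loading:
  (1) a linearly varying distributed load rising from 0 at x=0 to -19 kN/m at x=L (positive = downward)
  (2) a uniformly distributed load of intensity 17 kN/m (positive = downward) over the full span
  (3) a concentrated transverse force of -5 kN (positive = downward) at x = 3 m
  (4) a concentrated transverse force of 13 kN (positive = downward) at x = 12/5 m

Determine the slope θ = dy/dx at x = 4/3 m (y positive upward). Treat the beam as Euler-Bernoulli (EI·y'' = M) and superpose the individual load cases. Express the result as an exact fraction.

θ(4/3) = -3360289/2430000000 rad

Load 1 — triangular load w₀=-19 kN/m (0→w₀ over full span):
  θ_1 = -w₀(7L⁴-30L²x²+15x⁴)/(360LEI) = -(-19)·(7·4⁴-30·4²·(4/3)²+15·(4/3)⁴)/(360·4·10000) = 988/759375 rad
Load 2 — uniform load w=17 kN/m over full span:
  θ_2 = -w(L³-6Lx²+4x³)/(24EI) = -17·(4³-6·4·(4/3)²+4·(4/3)³)/(24·10000) = -221/101250 rad
Load 3 — point force P=-5 kN at a=3 m (b=L-a=1):
  θ_3 = -Pb(L²-b²-3x²)/(6LEI)  [x≤a] = -(-5)·1·(4²-1²-3·(4/3)²)/(6·4·10000) = 29/144000 rad
Load 4 — point force P=13 kN at a=12/5 m (b=L-a=8/5):
  θ_4 = -Pb(L²-b²-3x²)/(6LEI)  [x≤a] = -13·(8/5)·(4²-(8/5)²-3·(4/3)²)/(6·4·10000) = -494/703125 rad
Superposition: θ = Σ θ_i = -3360289/2430000000 rad ≈ -0.001383 rad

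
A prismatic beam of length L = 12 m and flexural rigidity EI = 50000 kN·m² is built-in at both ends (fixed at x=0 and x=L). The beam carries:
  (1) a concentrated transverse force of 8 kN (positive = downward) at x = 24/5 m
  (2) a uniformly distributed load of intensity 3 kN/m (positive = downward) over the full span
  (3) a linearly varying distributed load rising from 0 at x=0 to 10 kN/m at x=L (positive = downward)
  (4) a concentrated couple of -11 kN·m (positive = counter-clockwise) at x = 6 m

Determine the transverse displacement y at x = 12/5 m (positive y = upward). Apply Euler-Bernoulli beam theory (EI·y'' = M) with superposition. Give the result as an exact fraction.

Load 1 — point force P=8 kN at a=24/5 m (b=L-a=36/5):
  y_1 = -Pb²x²(3aL-(3a+b)x)/(6L³EI)  [x≤a] = -8·(36/5)²·(12/5)²·(3·(24/5)·12-(3·(24/5)+(36/5))·(12/5))/(6·12³·50000) = -27216/48828125 m
Load 2 — uniform load w=3 kN/m over full span:
  y_2 = -wx²(L-x)²/(24EI) = -3·(12/5)²·(12-(12/5))²/(24·50000) = -2592/1953125 m
Load 3 — triangular load w₀=10 kN/m (0→w₀ over full span):
  y_3 = -w₀x²(L-x)²(x+2L)/(120LEI) = -10·(12/5)²·(12-(12/5))²·((12/5)+2·12)/(120·12·50000) = -19008/9765625 m
Load 4 — applied couple M₀=-11 kN·m at a=6 m (b=L-a=6):
  y_4 = (R_Ax³/6 - M_Ax²/2)/EI  [x≤a] with R_A=-11/8, M_A=-11/4 = ((-11/8)·(12/5)³/6 - (-11/4)·(12/5)²/2)/50000 = 297/3125000 m
Superposition: y = Σ y_i = -1459323/390625000 m ≈ -0.003736 m

y(12/5) = -1459323/390625000 m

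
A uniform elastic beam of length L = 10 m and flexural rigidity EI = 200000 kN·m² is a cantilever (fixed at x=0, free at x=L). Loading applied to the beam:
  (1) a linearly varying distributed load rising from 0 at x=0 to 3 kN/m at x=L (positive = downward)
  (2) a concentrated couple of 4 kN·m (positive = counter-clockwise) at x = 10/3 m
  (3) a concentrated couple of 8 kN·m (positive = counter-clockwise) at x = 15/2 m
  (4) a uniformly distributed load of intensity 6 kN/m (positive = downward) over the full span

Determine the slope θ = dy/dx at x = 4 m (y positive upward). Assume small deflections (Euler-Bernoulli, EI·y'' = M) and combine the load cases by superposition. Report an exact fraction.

θ(4) = -479/93750 rad

Load 1 — triangular load w₀=3 kN/m (0→w₀ over full span):
  θ_1 = (w₀Lx²/4-w₀L²x/3-w₀x⁴/(24L))/EI = (3·10·4²/4-3·10²·4/3-3·4⁴/(24·10))/200000 = -177/125000 rad
Load 2 — applied couple M₀=4 kN·m at a=10/3 m (b=L-a=20/3):
  θ_2 = M₀a/EI  [x>a] = 4·(10/3)/200000 = 1/15000 rad
Load 3 — applied couple M₀=8 kN·m at a=15/2 m (b=L-a=5/2):
  θ_3 = M₀x/EI  [x≤a] = 8·4/200000 = 1/6250 rad
Load 4 — uniform load w=6 kN/m over full span:
  θ_4 = -wx(x²-3Lx+3L²)/(6EI) = -6·4·(4²-3·10·4+3·10²)/(6·200000) = -49/12500 rad
Superposition: θ = Σ θ_i = -479/93750 rad ≈ -0.005109 rad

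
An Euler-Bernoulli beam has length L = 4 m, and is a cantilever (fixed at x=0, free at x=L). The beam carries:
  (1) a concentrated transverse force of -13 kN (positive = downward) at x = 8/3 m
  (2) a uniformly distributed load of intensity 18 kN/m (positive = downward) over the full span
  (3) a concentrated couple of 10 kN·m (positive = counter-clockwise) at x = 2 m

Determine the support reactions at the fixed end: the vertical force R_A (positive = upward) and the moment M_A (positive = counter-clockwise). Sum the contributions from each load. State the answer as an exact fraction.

Load 1 — point force P=-13 kN at a=8/3 m (b=L-a=4/3):
  R_A = P = (-13) = -13 kN
  M_A = Pa = (-13)·(8/3) = -104/3 kN·m
Load 2 — uniform load w=18 kN/m over full span:
  R_A = wL = 18·4 = 72 kN
  M_A = wL²/2 = 18·4²/2 = 144 kN·m
Load 3 — applied couple M₀=10 kN·m at a=2 m (b=L-a=2):
  R_A = 0 kN
  M_A = -M₀ = -10 kN·m
Superposition: R_A = 59 kN, M_A = 298/3 kN·m

R_A = 59 kN, M_A = 298/3 kN·m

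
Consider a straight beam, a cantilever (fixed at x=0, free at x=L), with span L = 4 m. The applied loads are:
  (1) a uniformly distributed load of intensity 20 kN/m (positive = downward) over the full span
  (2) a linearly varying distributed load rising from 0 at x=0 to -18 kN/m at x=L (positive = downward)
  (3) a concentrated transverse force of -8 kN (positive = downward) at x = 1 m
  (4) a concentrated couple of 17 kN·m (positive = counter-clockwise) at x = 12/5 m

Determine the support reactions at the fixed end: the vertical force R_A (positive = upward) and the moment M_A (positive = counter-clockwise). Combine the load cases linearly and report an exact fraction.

Load 1 — uniform load w=20 kN/m over full span:
  R_A = wL = 20·4 = 80 kN
  M_A = wL²/2 = 20·4²/2 = 160 kN·m
Load 2 — triangular load w₀=-18 kN/m (0→w₀ over full span):
  R_A = w₀L/2 = (-18)·4/2 = -36 kN
  M_A = w₀L²/3 = (-18)·4²/3 = -96 kN·m
Load 3 — point force P=-8 kN at a=1 m (b=L-a=3):
  R_A = P = (-8) = -8 kN
  M_A = Pa = (-8)·1 = -8 kN·m
Load 4 — applied couple M₀=17 kN·m at a=12/5 m (b=L-a=8/5):
  R_A = 0 kN
  M_A = -M₀ = -17 kN·m
Superposition: R_A = 36 kN, M_A = 39 kN·m

R_A = 36 kN, M_A = 39 kN·m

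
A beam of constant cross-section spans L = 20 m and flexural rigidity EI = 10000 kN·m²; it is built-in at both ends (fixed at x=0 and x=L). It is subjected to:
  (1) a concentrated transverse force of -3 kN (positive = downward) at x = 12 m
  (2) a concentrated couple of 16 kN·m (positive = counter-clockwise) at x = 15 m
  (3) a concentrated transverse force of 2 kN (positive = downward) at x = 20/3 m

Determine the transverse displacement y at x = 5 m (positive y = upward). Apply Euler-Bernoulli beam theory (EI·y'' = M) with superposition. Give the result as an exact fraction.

Load 1 — point force P=-3 kN at a=12 m (b=L-a=8):
  y_1 = -Pb²x²(3aL-(3a+b)x)/(6L³EI)  [x≤a] = -(-3)·8²·5²·(3·12·20-(3·12+8)·5)/(6·20³·10000) = 1/200 m
Load 2 — applied couple M₀=16 kN·m at a=15 m (b=L-a=5):
  y_2 = (R_Ax³/6 - M_Ax²/2)/EI  [x≤a] with R_A=9/10, M_A=5 = ((9/10)·5³/6 - 5·5²/2)/10000 = -7/1600 m
Load 3 — point force P=2 kN at a=20/3 m (b=L-a=40/3):
  y_3 = -Pb²x²(3aL-(3a+b)x)/(6L³EI)  [x≤a] = -2·(40/3)²·5²·(3·(20/3)·20-(3·(20/3)+(40/3))·5)/(6·20³·10000) = -7/1620 m
Superposition: y = Σ y_i = -479/129600 m ≈ -0.003696 m

y(5) = -479/129600 m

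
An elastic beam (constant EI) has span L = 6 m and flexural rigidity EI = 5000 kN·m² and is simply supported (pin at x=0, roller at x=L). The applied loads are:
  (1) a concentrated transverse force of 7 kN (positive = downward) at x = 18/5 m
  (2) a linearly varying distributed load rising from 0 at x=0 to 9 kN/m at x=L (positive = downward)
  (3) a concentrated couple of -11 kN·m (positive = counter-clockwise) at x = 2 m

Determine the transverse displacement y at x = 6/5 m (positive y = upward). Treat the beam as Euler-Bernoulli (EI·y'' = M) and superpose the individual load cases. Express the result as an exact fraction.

y(6/5) = -124717/9765625 m

Load 1 — point force P=7 kN at a=18/5 m (b=L-a=12/5):
  y_1 = -Pbx(L²-b²-x²)/(6LEI)  [x≤a] = -7·(12/5)·(6/5)·(6²-(12/5)²-(6/5)²)/(6·6·5000) = -252/78125 m
Load 2 — triangular load w₀=9 kN/m (0→w₀ over full span):
  y_2 = -w₀x(7L⁴-10L²x²+3x⁴)/(360LEI) = -9·(6/5)·(7·6⁴-10·6²·(6/5)²+3·(6/5)⁴)/(360·6·5000) = -83592/9765625 m
Load 3 — applied couple M₀=-11 kN·m at a=2 m (b=L-a=4):
  y_3 = (M₀x³/(6L)+C₁x)/EI  [x≤a] with C₁=M₀(3b²-L²)/(6L)=-11/3 = ((-11)·(6/5)³/(6·6)+(-11/3)·(6/5))/5000 = -77/78125 m
Superposition: y = Σ y_i = -124717/9765625 m ≈ -0.012771 m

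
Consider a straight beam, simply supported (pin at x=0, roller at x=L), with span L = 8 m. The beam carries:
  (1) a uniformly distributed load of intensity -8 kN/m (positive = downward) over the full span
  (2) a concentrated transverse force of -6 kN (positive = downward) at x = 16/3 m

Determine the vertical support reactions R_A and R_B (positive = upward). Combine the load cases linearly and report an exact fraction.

R_A = -34 kN, R_B = -36 kN

Load 1 — uniform load w=-8 kN/m over full span:
  R_A = wL/2 = (-8)·8/2 = -32 kN
  R_B = wL/2 = (-8)·8/2 = -32 kN
Load 2 — point force P=-6 kN at a=16/3 m (b=L-a=8/3):
  R_A = Pb/L = (-6)·(8/3)/8 = -2 kN
  R_B = Pa/L = (-6)·(16/3)/8 = -4 kN
Superposition: R_A = -34 kN, R_B = -36 kN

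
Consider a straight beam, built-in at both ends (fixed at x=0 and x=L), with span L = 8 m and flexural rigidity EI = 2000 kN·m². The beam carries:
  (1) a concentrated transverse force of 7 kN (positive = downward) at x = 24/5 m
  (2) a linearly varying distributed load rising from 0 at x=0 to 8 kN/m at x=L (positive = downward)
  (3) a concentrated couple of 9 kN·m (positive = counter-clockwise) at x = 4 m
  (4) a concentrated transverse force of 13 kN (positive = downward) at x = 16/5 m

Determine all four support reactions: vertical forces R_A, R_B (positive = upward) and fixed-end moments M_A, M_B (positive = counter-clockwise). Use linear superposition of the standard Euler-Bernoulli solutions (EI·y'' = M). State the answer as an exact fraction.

Load 1 — point force P=7 kN at a=24/5 m (b=L-a=16/5):
  R_A = Pb²(3a+b)/L³ = 7·(16/5)²·(3·(24/5)+(16/5))/8³ = 308/125 kN
  M_A = Pab²/L² = 7·(24/5)·(16/5)²/8² = 672/125 kN·m
  R_B = Pa²(a+3b)/L³ = 7·(24/5)²·((24/5)+3·(16/5))/8³ = 567/125 kN
  M_B = -Pa²b/L² = -7·(24/5)²·(16/5)/8² = -1008/125 kN·m
Load 2 — triangular load w₀=8 kN/m (0→w₀ over full span):
  R_A = 3w₀L/20 = 3·8·8/20 = 48/5 kN
  M_A = w₀L²/30 = 8·8²/30 = 256/15 kN·m
  R_B = 7w₀L/20 = 7·8·8/20 = 112/5 kN
  M_B = -w₀L²/20 = -8·8²/20 = -128/5 kN·m
Load 3 — applied couple M₀=9 kN·m at a=4 m (b=L-a=4):
  R_A = 6M₀ab/L³ = 6·9·4·4/8³ = 27/16 kN
  M_A = M₀b(2a-b)/L² = 9·4·(2·4-4)/8² = 9/4 kN·m
  R_B = -6M₀ab/L³ = -6·9·4·4/8³ = -27/16 kN
  M_B = M₀a(2b-a)/L² = 9·4·(2·4-4)/8² = 9/4 kN·m
Load 4 — point force P=13 kN at a=16/5 m (b=L-a=24/5):
  R_A = Pb²(3a+b)/L³ = 13·(24/5)²·(3·(16/5)+(24/5))/8³ = 1053/125 kN
  M_A = Pab²/L² = 13·(16/5)·(24/5)²/8² = 1872/125 kN·m
  R_B = Pa²(a+3b)/L³ = 13·(16/5)²·((16/5)+3·(24/5))/8³ = 572/125 kN
  M_B = -Pa²b/L² = -13·(16/5)²·(24/5)/8² = -1248/125 kN·m
Superposition: R_A = 44351/2000 kN, M_A = 59503/1500 kN·m, R_B = 59649/2000 kN, M_B = -20699/500 kN·m

R_A = 44351/2000 kN, M_A = 59503/1500 kN·m, R_B = 59649/2000 kN, M_B = -20699/500 kN·m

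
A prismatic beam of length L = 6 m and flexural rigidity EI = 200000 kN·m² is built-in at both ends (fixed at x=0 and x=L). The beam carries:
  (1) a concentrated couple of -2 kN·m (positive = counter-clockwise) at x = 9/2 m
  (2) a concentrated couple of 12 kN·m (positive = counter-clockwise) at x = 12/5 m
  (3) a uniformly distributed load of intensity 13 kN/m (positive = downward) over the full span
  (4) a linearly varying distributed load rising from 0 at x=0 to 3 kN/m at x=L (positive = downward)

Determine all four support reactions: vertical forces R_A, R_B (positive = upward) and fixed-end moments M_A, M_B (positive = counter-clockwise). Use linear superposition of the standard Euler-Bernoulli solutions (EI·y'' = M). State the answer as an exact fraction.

R_A = 8841/200 kN, M_A = 8683/200 kN·m, R_B = 8559/200 kN, M_B = -8037/200 kN·m

Load 1 — applied couple M₀=-2 kN·m at a=9/2 m (b=L-a=3/2):
  R_A = 6M₀ab/L³ = 6·(-2)·(9/2)·(3/2)/6³ = -3/8 kN
  M_A = M₀b(2a-b)/L² = (-2)·(3/2)·(2·(9/2)-(3/2))/6² = -5/8 kN·m
  R_B = -6M₀ab/L³ = -6·(-2)·(9/2)·(3/2)/6³ = 3/8 kN
  M_B = M₀a(2b-a)/L² = (-2)·(9/2)·(2·(3/2)-(9/2))/6² = 3/8 kN·m
Load 2 — applied couple M₀=12 kN·m at a=12/5 m (b=L-a=18/5):
  R_A = 6M₀ab/L³ = 6·12·(12/5)·(18/5)/6³ = 72/25 kN
  M_A = M₀b(2a-b)/L² = 12·(18/5)·(2·(12/5)-(18/5))/6² = 36/25 kN·m
  R_B = -6M₀ab/L³ = -6·12·(12/5)·(18/5)/6³ = -72/25 kN
  M_B = M₀a(2b-a)/L² = 12·(12/5)·(2·(18/5)-(12/5))/6² = 96/25 kN·m
Load 3 — uniform load w=13 kN/m over full span:
  R_A = wL/2 = 13·6/2 = 39 kN
  M_A = wL²/12 = 13·6²/12 = 39 kN·m
  R_B = wL/2 = 13·6/2 = 39 kN
  M_B = -wL²/12 = -13·6²/12 = -39 kN·m
Load 4 — triangular load w₀=3 kN/m (0→w₀ over full span):
  R_A = 3w₀L/20 = 3·3·6/20 = 27/10 kN
  M_A = w₀L²/30 = 3·6²/30 = 18/5 kN·m
  R_B = 7w₀L/20 = 7·3·6/20 = 63/10 kN
  M_B = -w₀L²/20 = -3·6²/20 = -27/5 kN·m
Superposition: R_A = 8841/200 kN, M_A = 8683/200 kN·m, R_B = 8559/200 kN, M_B = -8037/200 kN·m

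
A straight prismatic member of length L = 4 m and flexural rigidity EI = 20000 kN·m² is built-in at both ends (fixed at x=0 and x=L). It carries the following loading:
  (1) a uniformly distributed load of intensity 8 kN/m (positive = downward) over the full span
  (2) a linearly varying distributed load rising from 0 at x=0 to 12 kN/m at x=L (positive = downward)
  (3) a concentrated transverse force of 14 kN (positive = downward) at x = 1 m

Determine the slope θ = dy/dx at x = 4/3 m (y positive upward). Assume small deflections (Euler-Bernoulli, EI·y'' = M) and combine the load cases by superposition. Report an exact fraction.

Load 1 — uniform load w=8 kN/m over full span:
  θ_1 = -wx(L-x)(L-2x)/(12EI) = -8·(4/3)·(4-(4/3))·(4-2·(4/3))/(12·20000) = -8/50625 rad
Load 2 — triangular load w₀=12 kN/m (0→w₀ over full span):
  θ_2 = -w₀(2x(L-x)(L-2x)(x+2L)+x²(L-x)²)/(120LEI) = -12·(2·(4/3)·(4-(4/3))·(4-2·(4/3))·((4/3)+2·4)+(4/3)²·(4-(4/3))²)/(120·4·20000) = -32/253125 rad
Load 3 — point force P=14 kN at a=1 m (b=L-a=3):
  θ_3 = Pa²(L-x)(2bL-(3b+a)(L-x))/(2L³EI)  [x>a] = 14·1²·(4-(4/3))·(2·3·4-(3·3+1)·(4-(4/3)))/(2·4³·20000) = -7/180000 rad
Superposition: θ = Σ θ_i = -97/300000 rad ≈ -0.000323 rad

θ(4/3) = -97/300000 rad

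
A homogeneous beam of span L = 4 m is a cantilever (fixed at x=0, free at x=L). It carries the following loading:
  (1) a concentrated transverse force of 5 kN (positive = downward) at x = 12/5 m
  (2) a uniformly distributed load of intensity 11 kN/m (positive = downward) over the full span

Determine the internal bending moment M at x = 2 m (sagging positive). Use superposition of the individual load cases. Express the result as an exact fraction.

M(2) = -24 kN·m

Load 1 — point force P=5 kN at a=12/5 m (b=L-a=8/5):
  M_1 = -P(a-x)  [x≤a] = -5·((12/5)-2) = -2 kN·m
Load 2 — uniform load w=11 kN/m over full span:
  M_2 = -w(L-x)²/2 = -11·(4-2)²/2 = -22 kN·m
Superposition: M = Σ M_i = -24 kN·m ≈ -24.000000 kN·m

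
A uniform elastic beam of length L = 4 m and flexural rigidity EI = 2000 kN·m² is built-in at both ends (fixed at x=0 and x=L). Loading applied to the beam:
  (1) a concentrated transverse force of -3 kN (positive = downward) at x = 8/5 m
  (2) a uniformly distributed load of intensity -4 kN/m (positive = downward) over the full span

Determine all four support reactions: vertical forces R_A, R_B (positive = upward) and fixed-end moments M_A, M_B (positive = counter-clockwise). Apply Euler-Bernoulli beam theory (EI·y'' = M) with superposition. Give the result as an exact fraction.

R_A = -1243/125 kN, M_A = -2648/375 kN·m, R_B = -1132/125 kN, M_B = 2432/375 kN·m

Load 1 — point force P=-3 kN at a=8/5 m (b=L-a=12/5):
  R_A = Pb²(3a+b)/L³ = (-3)·(12/5)²·(3·(8/5)+(12/5))/4³ = -243/125 kN
  M_A = Pab²/L² = (-3)·(8/5)·(12/5)²/4² = -216/125 kN·m
  R_B = Pa²(a+3b)/L³ = (-3)·(8/5)²·((8/5)+3·(12/5))/4³ = -132/125 kN
  M_B = -Pa²b/L² = -(-3)·(8/5)²·(12/5)/4² = 144/125 kN·m
Load 2 — uniform load w=-4 kN/m over full span:
  R_A = wL/2 = (-4)·4/2 = -8 kN
  M_A = wL²/12 = (-4)·4²/12 = -16/3 kN·m
  R_B = wL/2 = (-4)·4/2 = -8 kN
  M_B = -wL²/12 = -(-4)·4²/12 = 16/3 kN·m
Superposition: R_A = -1243/125 kN, M_A = -2648/375 kN·m, R_B = -1132/125 kN, M_B = 2432/375 kN·m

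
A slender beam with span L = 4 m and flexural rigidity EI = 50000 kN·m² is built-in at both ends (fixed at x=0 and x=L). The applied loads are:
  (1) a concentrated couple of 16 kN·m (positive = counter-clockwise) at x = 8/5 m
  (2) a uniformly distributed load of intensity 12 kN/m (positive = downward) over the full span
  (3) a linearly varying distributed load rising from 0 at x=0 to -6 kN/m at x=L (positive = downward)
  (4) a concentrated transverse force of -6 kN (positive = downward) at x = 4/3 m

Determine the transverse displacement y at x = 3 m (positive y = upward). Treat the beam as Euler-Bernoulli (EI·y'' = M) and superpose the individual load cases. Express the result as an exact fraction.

Load 1 — applied couple M₀=16 kN·m at a=8/5 m (b=L-a=12/5):
  y_1 = (R_Ax³/6 - M_Ax²/2 - M₀(x-a)²/2)/EI  [x>a] with R_A=144/25, M_A=48/25 = ((144/25)·3³/6 - (48/25)·3²/2 - 16·(3-(8/5))²/2)/50000 = 1/31250 m
Load 2 — uniform load w=12 kN/m over full span:
  y_2 = -wx²(L-x)²/(24EI) = -12·3²·(4-3)²/(24·50000) = -9/100000 m
Load 3 — triangular load w₀=-6 kN/m (0→w₀ over full span):
  y_3 = -w₀x²(L-x)²(x+2L)/(120LEI) = -(-6)·3²·(4-3)²·(3+2·4)/(120·4·50000) = 99/4000000 m
Load 4 — point force P=-6 kN at a=4/3 m (b=L-a=8/3):
  y_4 = -Pa²(L-x)²(3bL-(3b+a)(L-x))/(6L³EI)  [x>a] = -(-6)·(4/3)²·(4-3)²·(3·(8/3)·4-(3·(8/3)+(4/3))·(4-3))/(6·4³·50000) = 17/1350000 m
Superposition: y = Σ y_i = -2231/108000000 m ≈ -0.000021 m

y(3) = -2231/108000000 m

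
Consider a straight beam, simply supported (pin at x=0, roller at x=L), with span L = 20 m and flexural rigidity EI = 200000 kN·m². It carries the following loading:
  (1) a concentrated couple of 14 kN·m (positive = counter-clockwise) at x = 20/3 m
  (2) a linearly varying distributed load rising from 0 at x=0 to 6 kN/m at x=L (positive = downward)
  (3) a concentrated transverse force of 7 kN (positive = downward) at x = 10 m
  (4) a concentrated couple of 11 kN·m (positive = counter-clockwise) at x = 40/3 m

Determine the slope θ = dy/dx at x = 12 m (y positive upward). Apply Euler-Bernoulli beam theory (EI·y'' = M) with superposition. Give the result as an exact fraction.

θ(12) = 14261/9000000 rad

Load 1 — applied couple M₀=14 kN·m at a=20/3 m (b=L-a=40/3):
  θ_1 = (M₀x²/(2L)-M₀(x-a)+C₁)/EI  [x>a] with C₁=M₀(3b²-L²)/(6L)=140/9 = (14·12²/(2·20)-14·(12-(20/3))+(140/9))/200000 = -49/1125000 rad
Load 2 — triangular load w₀=6 kN/m (0→w₀ over full span):
  θ_2 = -w₀(7L⁴-30L²x²+15x⁴)/(360LEI) = -6·(7·20⁴-30·20²·12²+15·12⁴)/(360·20·200000) = 58/46875 rad
Load 3 — point force P=7 kN at a=10 m (b=L-a=10):
  θ_3 = -Pa(2L²-6Lx+3x²+a²)/(6LEI)  [x>a] = -7·10·(2·20²-6·20·12+3·12²+10²)/(6·20·200000) = 63/200000 rad
Load 4 — applied couple M₀=11 kN·m at a=40/3 m (b=L-a=20/3):
  θ_4 = (M₀x²/(2L)+C₁)/EI  [x≤a] with C₁=M₀(3b²-L²)/(6L)=-220/9 = (11·12²/(2·20)+(-220/9))/200000 = 341/4500000 rad
Superposition: θ = Σ θ_i = 14261/9000000 rad ≈ 0.001585 rad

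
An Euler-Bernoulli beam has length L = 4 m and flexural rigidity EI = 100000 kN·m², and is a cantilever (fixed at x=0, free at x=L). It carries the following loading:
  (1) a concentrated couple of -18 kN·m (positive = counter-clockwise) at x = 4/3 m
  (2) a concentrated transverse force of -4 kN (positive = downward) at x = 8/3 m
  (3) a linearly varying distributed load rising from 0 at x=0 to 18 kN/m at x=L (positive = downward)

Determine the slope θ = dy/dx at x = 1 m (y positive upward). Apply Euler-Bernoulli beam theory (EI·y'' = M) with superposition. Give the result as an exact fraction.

Load 1 — applied couple M₀=-18 kN·m at a=4/3 m (b=L-a=8/3):
  θ_1 = M₀x/EI  [x≤a] = (-18)·1/100000 = -9/50000 rad
Load 2 — point force P=-4 kN at a=8/3 m (b=L-a=4/3):
  θ_2 = -Px(2a-x)/(2EI)  [x≤a] = -(-4)·1·(2·(8/3)-1)/(2·100000) = 13/150000 rad
Load 3 — triangular load w₀=18 kN/m (0→w₀ over full span):
  θ_3 = (w₀Lx²/4-w₀L²x/3-w₀x⁴/(24L))/EI = (18·4·1²/4-18·4²·1/3-18·1⁴/(24·4))/100000 = -1251/1600000 rad
Superposition: θ = Σ θ_i = -4201/4800000 rad ≈ -0.000875 rad

θ(1) = -4201/4800000 rad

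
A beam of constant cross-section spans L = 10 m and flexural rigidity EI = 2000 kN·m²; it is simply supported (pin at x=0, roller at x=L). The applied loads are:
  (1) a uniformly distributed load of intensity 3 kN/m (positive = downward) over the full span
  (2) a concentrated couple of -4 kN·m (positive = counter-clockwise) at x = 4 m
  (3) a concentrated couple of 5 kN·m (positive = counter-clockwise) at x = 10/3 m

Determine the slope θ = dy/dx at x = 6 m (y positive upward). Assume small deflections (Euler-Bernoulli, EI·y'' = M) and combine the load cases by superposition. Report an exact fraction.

θ(6) = 1607/90000 rad

Load 1 — uniform load w=3 kN/m over full span:
  θ_1 = -w(L³-6Lx²+4x³)/(24EI) = -3·(10³-6·10·6²+4·6³)/(24·2000) = 37/2000 rad
Load 2 — applied couple M₀=-4 kN·m at a=4 m (b=L-a=6):
  θ_2 = (M₀x²/(2L)-M₀(x-a)+C₁)/EI  [x>a] with C₁=M₀(3b²-L²)/(6L)=-8/15 = ((-4)·6²/(2·10)-(-4)·(6-4)+(-8/15))/2000 = 1/7500 rad
Load 3 — applied couple M₀=5 kN·m at a=10/3 m (b=L-a=20/3):
  θ_3 = (M₀x²/(2L)-M₀(x-a)+C₁)/EI  [x>a] with C₁=M₀(3b²-L²)/(6L)=25/9 = (5·6²/(2·10)-5·(6-(10/3))+(25/9))/2000 = -7/9000 rad
Superposition: θ = Σ θ_i = 1607/90000 rad ≈ 0.017856 rad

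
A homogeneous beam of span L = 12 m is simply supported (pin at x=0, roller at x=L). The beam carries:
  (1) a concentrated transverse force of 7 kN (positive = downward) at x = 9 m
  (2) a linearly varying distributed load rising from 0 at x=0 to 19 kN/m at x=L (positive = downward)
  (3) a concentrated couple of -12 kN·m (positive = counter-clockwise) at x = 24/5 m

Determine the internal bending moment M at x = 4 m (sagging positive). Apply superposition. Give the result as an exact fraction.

M(4) = 1243/9 kN·m

Load 1 — point force P=7 kN at a=9 m (b=L-a=3):
  M_1 = Pbx/L  [x≤a] = 7·3·4/12 = 7 kN·m
Load 2 — triangular load w₀=19 kN/m (0→w₀ over full span):
  M_2 = w₀Lx/6 - w₀x³/(6L) = 19·12·4/6 - 19·4³/(6·12) = 1216/9 kN·m
Load 3 — applied couple M₀=-12 kN·m at a=24/5 m (b=L-a=36/5):
  M_3 = M₀x/L  [x≤a] = (-12)·4/12 = -4 kN·m
Superposition: M = Σ M_i = 1243/9 kN·m ≈ 138.111111 kN·m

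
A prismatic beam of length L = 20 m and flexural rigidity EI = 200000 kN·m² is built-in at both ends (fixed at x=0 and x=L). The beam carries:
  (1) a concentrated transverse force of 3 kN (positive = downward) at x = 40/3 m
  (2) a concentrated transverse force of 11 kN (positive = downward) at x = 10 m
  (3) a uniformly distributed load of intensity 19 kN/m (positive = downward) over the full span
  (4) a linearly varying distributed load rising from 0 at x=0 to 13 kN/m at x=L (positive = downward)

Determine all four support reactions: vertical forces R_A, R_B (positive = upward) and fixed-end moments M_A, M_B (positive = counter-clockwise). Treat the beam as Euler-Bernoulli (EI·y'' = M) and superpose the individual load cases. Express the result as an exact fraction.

Load 1 — point force P=3 kN at a=40/3 m (b=L-a=20/3):
  R_A = Pb²(3a+b)/L³ = 3·(20/3)²·(3·(40/3)+(20/3))/20³ = 7/9 kN
  M_A = Pab²/L² = 3·(40/3)·(20/3)²/20² = 40/9 kN·m
  R_B = Pa²(a+3b)/L³ = 3·(40/3)²·((40/3)+3·(20/3))/20³ = 20/9 kN
  M_B = -Pa²b/L² = -3·(40/3)²·(20/3)/20² = -80/9 kN·m
Load 2 — point force P=11 kN at a=10 m (b=L-a=10):
  R_A = Pb²(3a+b)/L³ = 11·10²·(3·10+10)/20³ = 11/2 kN
  M_A = Pab²/L² = 11·10·10²/20² = 55/2 kN·m
  R_B = Pa²(a+3b)/L³ = 11·10²·(10+3·10)/20³ = 11/2 kN
  M_B = -Pa²b/L² = -11·10²·10/20² = -55/2 kN·m
Load 3 — uniform load w=19 kN/m over full span:
  R_A = wL/2 = 19·20/2 = 190 kN
  M_A = wL²/12 = 19·20²/12 = 1900/3 kN·m
  R_B = wL/2 = 19·20/2 = 190 kN
  M_B = -wL²/12 = -19·20²/12 = -1900/3 kN·m
Load 4 — triangular load w₀=13 kN/m (0→w₀ over full span):
  R_A = 3w₀L/20 = 3·13·20/20 = 39 kN
  M_A = w₀L²/30 = 13·20²/30 = 520/3 kN·m
  R_B = 7w₀L/20 = 7·13·20/20 = 91 kN
  M_B = -w₀L²/20 = -13·20²/20 = -260 kN·m
Superposition: R_A = 4235/18 kN, M_A = 15095/18 kN·m, R_B = 5197/18 kN, M_B = -16735/18 kN·m

R_A = 4235/18 kN, M_A = 15095/18 kN·m, R_B = 5197/18 kN, M_B = -16735/18 kN·m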